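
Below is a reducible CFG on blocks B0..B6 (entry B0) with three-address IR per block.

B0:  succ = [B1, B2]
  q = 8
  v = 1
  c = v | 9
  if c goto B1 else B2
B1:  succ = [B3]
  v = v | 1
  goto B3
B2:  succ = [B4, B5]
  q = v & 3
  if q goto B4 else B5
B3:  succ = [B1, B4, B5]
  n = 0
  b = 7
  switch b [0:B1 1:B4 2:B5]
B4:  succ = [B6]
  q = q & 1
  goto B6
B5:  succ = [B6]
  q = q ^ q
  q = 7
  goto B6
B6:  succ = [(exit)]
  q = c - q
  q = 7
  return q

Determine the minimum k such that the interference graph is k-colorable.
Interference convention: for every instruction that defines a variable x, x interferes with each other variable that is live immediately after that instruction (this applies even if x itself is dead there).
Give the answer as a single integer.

def/use:
  B0 def {c,q,v} use ∅
  B1 def {v} use {v}
  B2 def {q} use {v}
  B3 def {b,n} use ∅
  B4 def {q} use {q}
  B5 def {q} use {q}
  B6 def {q} use {c,q}

Liveness:
  B0 li=∅ lo={c,q,v}
  B1 li={c,q,v} lo={c,q,v}
  B2 li={c,v} lo={c,q}
  B3 li={c,q,v} lo={c,q,v}
  B4 li={c,q} lo={c,q}
  B5 li={c,q} lo={c,q}
  B6 li={c,q} lo=∅

Interfere edges:
  b — {c,q,v}
  c — {b,n,q,v}
  n — {c,q,v}
  q — {b,c,n,v}
  v — {b,c,n,q}

Registers:
  lower bound: {b,c,q,v} mutually conflict ⇒ χ ≥ 4
  assign b→r3 c→r0 n→r3 q→r1 v→r2 — no edge inside a register ⇒ χ ≤ 4
  χ = 4

Answer: 4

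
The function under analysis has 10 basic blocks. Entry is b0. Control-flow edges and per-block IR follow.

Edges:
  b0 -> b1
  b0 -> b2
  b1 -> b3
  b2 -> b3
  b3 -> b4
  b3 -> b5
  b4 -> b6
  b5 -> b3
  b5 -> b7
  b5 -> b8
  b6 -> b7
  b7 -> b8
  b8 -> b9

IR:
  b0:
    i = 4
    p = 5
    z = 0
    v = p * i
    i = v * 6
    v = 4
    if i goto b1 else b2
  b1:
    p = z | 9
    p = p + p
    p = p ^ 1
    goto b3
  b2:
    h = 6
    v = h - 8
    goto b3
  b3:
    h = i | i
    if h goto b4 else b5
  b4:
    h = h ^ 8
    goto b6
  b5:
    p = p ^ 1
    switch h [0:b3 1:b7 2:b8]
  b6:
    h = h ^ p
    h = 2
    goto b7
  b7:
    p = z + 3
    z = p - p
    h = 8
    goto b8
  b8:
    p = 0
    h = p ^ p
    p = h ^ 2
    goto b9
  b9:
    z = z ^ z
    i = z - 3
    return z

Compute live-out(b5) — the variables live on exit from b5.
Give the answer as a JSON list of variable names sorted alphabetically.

Answer: ["i", "p", "z"]

Analysis:
Per-block:
  b0: {i,p,v,z} / ∅
  b1: {p} / {z}
  b2: {h,v} / ∅
  b3: {h} / {i}
  b4: {h} / {h}
  b5: {p} / {h,p}
  b6: {h} / {h,p}
  b7: {h,p,z} / {z}
  b8: {h,p} / ∅
  b9: {i,z} / {z}

Liveness:
  b0: in=∅ out={i,p,z}
  b1: in={i,z} out={i,p,z}
  b2: in={i,p,z} out={i,p,z}
  b3: in={i,p,z} out={h,i,p,z}
  b4: in={h,p,z} out={h,p,z}
  b5: in={h,i,p,z} out={i,p,z}
  b6: in={h,p,z} out={z}
  b7: in={z} out={z}
  b8: in={z} out={z}
  b9: in={z} out=∅

live-out(b5) = ["i", "p", "z"]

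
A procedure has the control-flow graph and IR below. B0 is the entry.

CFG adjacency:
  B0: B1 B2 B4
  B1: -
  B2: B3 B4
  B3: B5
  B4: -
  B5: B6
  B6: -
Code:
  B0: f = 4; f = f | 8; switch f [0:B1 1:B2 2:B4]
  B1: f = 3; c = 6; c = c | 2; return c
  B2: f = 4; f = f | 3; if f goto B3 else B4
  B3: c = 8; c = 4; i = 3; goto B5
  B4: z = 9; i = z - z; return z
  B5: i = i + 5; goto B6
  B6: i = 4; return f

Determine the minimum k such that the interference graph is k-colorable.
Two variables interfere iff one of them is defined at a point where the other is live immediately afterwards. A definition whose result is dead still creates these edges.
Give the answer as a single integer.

Per-block:
  B0: def={f} ue=∅
  B1: def={c,f} ue=∅
  B2: def={f} ue=∅
  B3: def={c,i} ue=∅
  B4: def={i,z} ue=∅
  B5: def={i} ue={i}
  B6: def={i} ue={f}

Liveness:
  B0 li=∅ lo=∅
  B1 li=∅ lo=∅
  B2 li=∅ lo={f}
  B3 li={f} lo={f,i}
  B4 li=∅ lo=∅
  B5 li={f,i} lo={f}
  B6 li={f} lo=∅

Interfere edges:
  c — {f}
  f — {c,i}
  i — {f,z}
  z — {i}

Chromatic number:
  lower bound: {c,f} mutually conflict ⇒ χ ≥ 2
  assign c→R1 f→R0 i→R1 z→R0 — no edge inside a register ⇒ χ ≤ 2
  χ = 2

Answer: 2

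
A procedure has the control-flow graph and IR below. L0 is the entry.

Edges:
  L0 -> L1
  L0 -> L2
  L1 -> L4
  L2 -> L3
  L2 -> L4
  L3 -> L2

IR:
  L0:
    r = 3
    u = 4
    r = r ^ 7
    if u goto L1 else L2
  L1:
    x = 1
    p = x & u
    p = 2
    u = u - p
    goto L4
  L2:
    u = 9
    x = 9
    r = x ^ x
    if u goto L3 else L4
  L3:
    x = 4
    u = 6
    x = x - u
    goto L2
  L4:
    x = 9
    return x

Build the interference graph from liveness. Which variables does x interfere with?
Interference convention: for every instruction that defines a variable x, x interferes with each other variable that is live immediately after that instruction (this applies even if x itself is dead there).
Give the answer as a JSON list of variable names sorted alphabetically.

Answer: ["u"]

Derivation:
def/use:
  L0 def {r,u} use ∅
  L1 def {p,u,x} use {u}
  L2 def {r,u,x} use ∅
  L3 def {u,x} use ∅
  L4 def {x} use ∅

Backward fixpoint:
  live L0: ∅→{u}
  live L1: {u}→∅
  live L2: ∅→∅
  live L3: ∅→∅
  live L4: ∅→∅

Interfere edges:
  p — {u}
  r — {u}
  u — {p,r,x}
  x — {u}

N(x) = ["u"]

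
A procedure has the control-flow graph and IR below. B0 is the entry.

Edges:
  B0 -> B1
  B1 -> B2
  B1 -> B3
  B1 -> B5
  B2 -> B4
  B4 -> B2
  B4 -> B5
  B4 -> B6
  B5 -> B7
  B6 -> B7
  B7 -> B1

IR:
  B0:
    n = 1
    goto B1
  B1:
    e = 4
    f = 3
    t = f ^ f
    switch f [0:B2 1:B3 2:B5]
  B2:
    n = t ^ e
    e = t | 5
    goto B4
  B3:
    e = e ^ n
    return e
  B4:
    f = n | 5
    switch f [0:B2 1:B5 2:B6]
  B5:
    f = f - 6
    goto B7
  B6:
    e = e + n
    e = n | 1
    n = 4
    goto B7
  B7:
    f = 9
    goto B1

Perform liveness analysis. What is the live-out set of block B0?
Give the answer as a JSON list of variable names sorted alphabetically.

def/use:
  B0: def={n} ue=∅
  B1: def={e,f,t} ue=∅
  B2: def={e,n} ue={e,t}
  B3: def={e} ue={e,n}
  B4: def={f} ue={n}
  B5: def={f} ue={f}
  B6: def={e,n} ue={e,n}
  B7: def={f} ue=∅

Live sets:
  B0 li=∅ lo={n}
  B1 li={n} lo={e,f,n,t}
  B2 li={e,t} lo={e,n,t}
  B3 li={e,n} lo=∅
  B4 li={e,n,t} lo={e,f,n,t}
  B5 li={f,n} lo={n}
  B6 li={e,n} lo={n}
  B7 li={n} lo={n}

live-out(B0) = ["n"]

Answer: ["n"]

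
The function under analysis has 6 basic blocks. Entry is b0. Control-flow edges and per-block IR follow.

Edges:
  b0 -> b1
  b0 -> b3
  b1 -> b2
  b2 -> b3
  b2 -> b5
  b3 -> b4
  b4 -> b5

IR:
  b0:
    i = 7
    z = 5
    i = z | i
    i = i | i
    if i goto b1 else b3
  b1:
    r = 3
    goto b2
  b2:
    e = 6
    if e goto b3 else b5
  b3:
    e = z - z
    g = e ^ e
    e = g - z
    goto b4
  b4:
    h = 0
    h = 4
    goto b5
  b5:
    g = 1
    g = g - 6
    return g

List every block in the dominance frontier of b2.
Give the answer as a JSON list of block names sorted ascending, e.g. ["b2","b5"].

idom tree: b1←b0 b2←b1 b3←b0 b4←b3 b5←b0
Join-block Dom:
  b3: preds {b0,b2}: {b0} ∩ {b0,b1,b2} = {b0}; idom=b0
  b5: preds {b2,b4}: {b0,b1,b2} ∩ {b0,b3,b4} = {b0}; idom=b0

DF walk-up:
  join b3 pred b0: · stop@b0
  join b3 pred b2: b2→b1 stop@b0
  join b5 pred b2: b2→b1 stop@b0
  join b5 pred b4: b4→b3 stop@b0
  b0 → ∅
  b1 → {b3,b5}
  b2 → {b3,b5}
  b3 → {b5}
  b4 → {b5}
  b5 → ∅

DF(b2) = ["b3", "b5"]

Answer: ["b3", "b5"]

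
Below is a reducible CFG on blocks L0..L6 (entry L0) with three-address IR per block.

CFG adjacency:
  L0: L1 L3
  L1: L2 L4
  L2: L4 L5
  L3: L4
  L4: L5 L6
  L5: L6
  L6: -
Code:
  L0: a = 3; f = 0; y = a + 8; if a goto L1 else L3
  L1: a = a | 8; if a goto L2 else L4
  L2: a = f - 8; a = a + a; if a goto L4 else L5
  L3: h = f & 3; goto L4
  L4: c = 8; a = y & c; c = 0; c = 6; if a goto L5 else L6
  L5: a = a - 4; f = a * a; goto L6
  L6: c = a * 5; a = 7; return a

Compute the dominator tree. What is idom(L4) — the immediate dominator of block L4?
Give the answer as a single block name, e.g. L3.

Answer: L0

Derivation:
idom tree: L1←L0 L2←L1 L3←L0 L4←L0 L5←L0 L6←L0
Dom∩ at merges:
  L4: preds {L1,L2,L3}: {L0,L1} ∩ {L0,L1,L2} ∩ {L0,L3} = {L0}; idom=L0
  L5: preds {L2,L4}: {L0,L1,L2} ∩ {L0,L4} = {L0}; idom=L0
  L6: preds {L4,L5}: {L0,L4} ∩ {L0,L5} = {L0}; idom=L0

idom(L4) = L0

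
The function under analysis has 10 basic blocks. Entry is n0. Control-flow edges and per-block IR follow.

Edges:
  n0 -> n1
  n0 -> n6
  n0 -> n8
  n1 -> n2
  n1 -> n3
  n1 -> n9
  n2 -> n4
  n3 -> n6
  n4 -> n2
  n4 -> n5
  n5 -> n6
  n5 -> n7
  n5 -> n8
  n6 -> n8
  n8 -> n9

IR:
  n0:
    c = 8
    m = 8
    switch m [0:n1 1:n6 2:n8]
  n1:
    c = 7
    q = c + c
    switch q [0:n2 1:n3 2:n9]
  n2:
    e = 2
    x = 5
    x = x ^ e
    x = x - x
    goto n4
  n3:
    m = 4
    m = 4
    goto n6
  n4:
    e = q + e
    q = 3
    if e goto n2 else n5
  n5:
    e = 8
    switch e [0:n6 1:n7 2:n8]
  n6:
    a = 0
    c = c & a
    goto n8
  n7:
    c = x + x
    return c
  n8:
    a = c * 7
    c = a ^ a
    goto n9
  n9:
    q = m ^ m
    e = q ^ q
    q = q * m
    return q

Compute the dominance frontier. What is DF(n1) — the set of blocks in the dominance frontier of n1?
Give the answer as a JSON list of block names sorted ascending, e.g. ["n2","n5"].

Answer: ["n6", "n8", "n9"]

Working:
idom tree: n1←n0 n2←n1 n3←n1 n4←n2 n5←n4 n6←n0 n7←n5 n8←n0 n9←n0
Join-block Dom:
  n2: preds {n1,n4}: {n0,n1} ∩ {n0,n1,n2,n4} = {n0,n1}; idom=n1
  n6: preds {n0,n3,n5}: {n0} ∩ {n0,n1,n3} ∩ {n0,n1,n2,n4,n5} = {n0}; idom=n0
  n8: preds {n0,n5,n6}: {n0} ∩ {n0,n1,n2,n4,n5} ∩ {n0,n6} = {n0}; idom=n0
  n9: preds {n1,n8}: {n0,n1} ∩ {n0,n8} = {n0}; idom=n0

Frontier:
  n2←n1: walk · to n1
  n2←n4: walk n4→n2 to n1
  n6←n0: walk · to n0
  n6←n3: walk n3→n1 to n0
  n6←n5: walk n5→n4→n2→n1 to n0
  n8←n0: walk · to n0
  n8←n5: walk n5→n4→n2→n1 to n0
  n8←n6: walk n6 to n0
  n9←n1: walk n1 to n0
  n9←n8: walk n8 to n0
  DF(n0)=∅
  DF(n1)={n6,n8,n9}
  DF(n2)={n2,n6,n8}
  DF(n3)={n6}
  DF(n4)={n2,n6,n8}
  DF(n5)={n6,n8}
  DF(n6)={n8}
  DF(n7)=∅
  DF(n8)={n9}
  DF(n9)=∅

DF(n1) = ["n6", "n8", "n9"]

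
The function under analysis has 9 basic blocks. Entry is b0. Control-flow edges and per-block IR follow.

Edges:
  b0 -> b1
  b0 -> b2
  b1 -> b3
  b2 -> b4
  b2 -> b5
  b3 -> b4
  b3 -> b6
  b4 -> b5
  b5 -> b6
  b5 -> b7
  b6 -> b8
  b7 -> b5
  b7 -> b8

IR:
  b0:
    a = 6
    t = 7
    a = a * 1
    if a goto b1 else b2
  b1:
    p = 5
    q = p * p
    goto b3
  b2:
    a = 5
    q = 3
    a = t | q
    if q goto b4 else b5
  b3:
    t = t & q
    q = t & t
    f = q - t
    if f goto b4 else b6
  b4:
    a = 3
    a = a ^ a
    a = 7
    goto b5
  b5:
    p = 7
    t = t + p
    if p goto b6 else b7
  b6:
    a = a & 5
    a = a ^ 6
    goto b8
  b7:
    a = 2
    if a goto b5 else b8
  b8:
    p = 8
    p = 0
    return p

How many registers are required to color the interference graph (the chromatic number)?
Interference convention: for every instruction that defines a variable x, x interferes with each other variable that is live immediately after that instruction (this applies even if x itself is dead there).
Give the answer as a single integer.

Answer: 3

Working:
Per-block:
  b0: def={a,t} ue=∅
  b1: def={p,q} ue=∅
  b2: def={a,q} ue={t}
  b3: def={f,q,t} ue={q,t}
  b4: def={a} ue=∅
  b5: def={p,t} ue={t}
  b6: def={a} ue={a}
  b7: def={a} ue=∅
  b8: def={p} ue=∅

Backward fixpoint:
  live b0: ∅→{a,t}
  live b1: {a,t}→{a,q,t}
  live b2: {t}→{a,t}
  live b3: {a,q,t}→{a,t}
  live b4: {t}→{a,t}
  live b5: {a,t}→{a,t}
  live b6: {a}→∅
  live b7: {t}→{a,t}
  live b8: ∅→∅

Interference:
  a: {f,p,q,t}
  f: {a,t}
  p: {a,t}
  q: {a,t}
  t: {a,f,p,q}

Registers:
  lower bound: {a,f,t} mutually conflict ⇒ χ ≥ 3
  3-colouring: R0={a}  R1={t}  R2={f,p,q}
  χ = 3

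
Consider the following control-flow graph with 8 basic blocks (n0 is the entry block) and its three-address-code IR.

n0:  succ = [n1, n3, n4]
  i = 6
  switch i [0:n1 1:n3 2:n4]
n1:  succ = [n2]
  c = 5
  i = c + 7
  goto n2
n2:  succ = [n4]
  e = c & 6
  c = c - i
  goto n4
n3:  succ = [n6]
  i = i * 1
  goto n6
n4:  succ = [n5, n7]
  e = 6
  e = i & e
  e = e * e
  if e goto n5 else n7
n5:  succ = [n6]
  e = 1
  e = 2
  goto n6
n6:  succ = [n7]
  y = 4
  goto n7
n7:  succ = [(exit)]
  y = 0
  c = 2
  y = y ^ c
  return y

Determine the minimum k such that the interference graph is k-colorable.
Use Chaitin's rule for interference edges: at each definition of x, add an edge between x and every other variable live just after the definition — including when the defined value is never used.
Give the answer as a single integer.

Block summaries:
  n0 def {i} use ∅
  n1 def {c,i} use ∅
  n2 def {c,e} use {c,i}
  n3 def {i} use {i}
  n4 def {e} use {i}
  n5 def {e} use ∅
  n6 def {y} use ∅
  n7 def {c,y} use ∅

Liveness:
  n0: in=∅ out={i}
  n1: in=∅ out={c,i}
  n2: in={c,i} out={i}
  n3: in={i} out=∅
  n4: in={i} out=∅
  n5: in=∅ out=∅
  n6: in=∅ out=∅
  n7: in=∅ out=∅

Conflict graph:
  c — {e,i,y}
  e — {c,i}
  i — {c,e}
  y — {c}

Registers:
  {c,e,i} pairwise interfere (3-clique) ⇒ χ ≥ 3
  assign c→r0 e→r1 i→r2 y→r1 — no edge inside a register ⇒ χ ≤ 3
  χ = 3

Answer: 3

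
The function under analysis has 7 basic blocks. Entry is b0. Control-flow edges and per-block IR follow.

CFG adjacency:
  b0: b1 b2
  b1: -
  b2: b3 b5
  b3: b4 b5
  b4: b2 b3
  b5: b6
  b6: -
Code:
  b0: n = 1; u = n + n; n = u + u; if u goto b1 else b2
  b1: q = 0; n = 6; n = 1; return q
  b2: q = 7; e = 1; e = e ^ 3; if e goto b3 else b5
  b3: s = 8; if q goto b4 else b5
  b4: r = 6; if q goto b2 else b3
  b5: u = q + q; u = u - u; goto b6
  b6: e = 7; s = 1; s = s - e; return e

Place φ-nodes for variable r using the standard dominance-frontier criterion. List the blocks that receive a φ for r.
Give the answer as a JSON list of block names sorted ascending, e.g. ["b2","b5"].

idom tree: b1←b0 b2←b0 b3←b2 b4←b3 b5←b2 b6←b5
Dom∩ at merges:
  b2: preds {b0,b4}: {b0} ∩ {b0,b2,b3,b4} = {b0}; idom=b0
  b3: preds {b2,b4}: {b0,b2} ∩ {b0,b2,b3,b4} = {b0,b2}; idom=b2
  b5: preds {b2,b3}: {b0,b2} ∩ {b0,b2,b3} = {b0,b2}; idom=b2

DF derivation:
  join b2 pred b0: · stop@b0
  join b2 pred b4: b4→b3→b2 stop@b0
  join b3 pred b2: · stop@b2
  join b3 pred b4: b4→b3 stop@b2
  join b5 pred b2: · stop@b2
  join b5 pred b3: b3 stop@b2
  b0: DF=∅
  b1: DF=∅
  b2: DF={b2}
  b3: DF={b2,b3,b5}
  b4: DF={b2,b3}
  b5: DF=∅
  b6: DF=∅

φ for r: defs {b4}
  DF⁺ = {b2,b3,b5}

Answer: ["b2", "b3", "b5"]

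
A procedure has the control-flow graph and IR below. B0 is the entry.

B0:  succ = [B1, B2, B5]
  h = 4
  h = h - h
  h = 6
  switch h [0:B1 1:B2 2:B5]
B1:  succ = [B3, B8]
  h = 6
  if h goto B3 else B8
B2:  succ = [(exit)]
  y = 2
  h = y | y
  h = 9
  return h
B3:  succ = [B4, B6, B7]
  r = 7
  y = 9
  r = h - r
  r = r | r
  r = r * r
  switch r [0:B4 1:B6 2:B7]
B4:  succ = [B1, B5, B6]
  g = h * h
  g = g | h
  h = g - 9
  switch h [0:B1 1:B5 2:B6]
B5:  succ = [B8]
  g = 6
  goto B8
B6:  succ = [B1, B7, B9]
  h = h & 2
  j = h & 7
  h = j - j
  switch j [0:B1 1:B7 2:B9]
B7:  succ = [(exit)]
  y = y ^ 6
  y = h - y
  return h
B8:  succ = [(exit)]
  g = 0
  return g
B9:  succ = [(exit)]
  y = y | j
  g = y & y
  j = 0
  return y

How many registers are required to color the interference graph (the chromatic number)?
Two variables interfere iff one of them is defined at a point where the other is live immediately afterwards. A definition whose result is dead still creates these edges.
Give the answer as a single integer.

Answer: 3

Derivation:
Per-block:
  B0 def {h} use ∅
  B1 def {h} use ∅
  B2 def {h,y} use ∅
  B3 def {r,y} use {h}
  B4 def {g,h} use {h}
  B5 def {g} use ∅
  B6 def {h,j} use {h}
  B7 def {y} use {h,y}
  B8 def {g} use ∅
  B9 def {g,j,y} use {j,y}

Live sets:
  live B0: ∅→∅
  live B1: ∅→{h}
  live B2: ∅→∅
  live B3: {h}→{h,y}
  live B4: {h,y}→{h,y}
  live B5: ∅→∅
  live B6: {h,y}→{h,j,y}
  live B7: {h,y}→∅
  live B8: ∅→∅
  live B9: {j,y}→∅

Conflict graph:
  g↔{h,y}
  h↔{g,j,r,y}
  j↔{h,y}
  r↔{h,y}
  y↔{g,h,j,r}

Chromatic number:
  clique {g,h,y} ⇒ need ≥ 3
  assign g→c2 h→c0 j→c2 r→c2 y→c1 — no edge inside a register ⇒ χ ≤ 3
  χ = 3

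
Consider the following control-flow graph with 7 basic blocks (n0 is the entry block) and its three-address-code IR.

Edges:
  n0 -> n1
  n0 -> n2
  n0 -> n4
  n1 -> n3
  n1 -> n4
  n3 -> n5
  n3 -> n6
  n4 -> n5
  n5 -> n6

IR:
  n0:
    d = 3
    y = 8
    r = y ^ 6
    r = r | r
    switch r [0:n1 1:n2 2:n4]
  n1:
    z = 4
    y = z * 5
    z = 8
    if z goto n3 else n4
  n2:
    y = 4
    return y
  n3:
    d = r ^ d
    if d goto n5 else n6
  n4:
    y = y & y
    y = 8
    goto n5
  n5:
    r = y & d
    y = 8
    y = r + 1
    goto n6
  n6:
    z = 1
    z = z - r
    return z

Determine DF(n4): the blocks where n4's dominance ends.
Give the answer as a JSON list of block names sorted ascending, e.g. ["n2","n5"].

Answer: ["n5"]

Derivation:
idom tree: n1←n0 n2←n0 n3←n1 n4←n0 n5←n0 n6←n0
Dom at joins:
  n4: preds {n0,n1}: {n0} ∩ {n0,n1} = {n0}; idom=n0
  n5: preds {n3,n4}: {n0,n1,n3} ∩ {n0,n4} = {n0}; idom=n0
  n6: preds {n3,n5}: {n0,n1,n3} ∩ {n0,n5} = {n0}; idom=n0

DF walk-up:
  n4←n0: walk · to n0
  n4←n1: walk n1 to n0
  n5←n3: walk n3→n1 to n0
  n5←n4: walk n4 to n0
  n6←n3: walk n3→n1 to n0
  n6←n5: walk n5 to n0
  n0: DF=∅
  n1: DF={n4,n5,n6}
  n2: DF=∅
  n3: DF={n5,n6}
  n4: DF={n5}
  n5: DF={n6}
  n6: DF=∅

DF(n4) = ["n5"]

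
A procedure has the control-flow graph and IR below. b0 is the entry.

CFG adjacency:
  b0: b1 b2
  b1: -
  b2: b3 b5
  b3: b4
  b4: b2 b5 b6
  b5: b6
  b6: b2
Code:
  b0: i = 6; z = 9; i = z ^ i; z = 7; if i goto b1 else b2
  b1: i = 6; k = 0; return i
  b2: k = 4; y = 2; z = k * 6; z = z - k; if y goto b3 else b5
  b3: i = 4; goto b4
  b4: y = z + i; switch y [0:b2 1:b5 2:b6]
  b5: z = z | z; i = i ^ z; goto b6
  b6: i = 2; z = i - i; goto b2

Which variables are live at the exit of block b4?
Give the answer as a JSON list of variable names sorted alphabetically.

Block summaries:
  b0: def={i,z} ue=∅
  b1: def={i,k} ue=∅
  b2: def={k,y,z} ue=∅
  b3: def={i} ue=∅
  b4: def={y} ue={i,z}
  b5: def={i,z} ue={i,z}
  b6: def={i,z} ue=∅

Liveness:
  b0: in=∅ out={i}
  b1: in=∅ out=∅
  b2: in={i} out={i,z}
  b3: in={z} out={i,z}
  b4: in={i,z} out={i,z}
  b5: in={i,z} out=∅
  b6: in=∅ out={i}

live-out(b4) = ["i", "z"]

Answer: ["i", "z"]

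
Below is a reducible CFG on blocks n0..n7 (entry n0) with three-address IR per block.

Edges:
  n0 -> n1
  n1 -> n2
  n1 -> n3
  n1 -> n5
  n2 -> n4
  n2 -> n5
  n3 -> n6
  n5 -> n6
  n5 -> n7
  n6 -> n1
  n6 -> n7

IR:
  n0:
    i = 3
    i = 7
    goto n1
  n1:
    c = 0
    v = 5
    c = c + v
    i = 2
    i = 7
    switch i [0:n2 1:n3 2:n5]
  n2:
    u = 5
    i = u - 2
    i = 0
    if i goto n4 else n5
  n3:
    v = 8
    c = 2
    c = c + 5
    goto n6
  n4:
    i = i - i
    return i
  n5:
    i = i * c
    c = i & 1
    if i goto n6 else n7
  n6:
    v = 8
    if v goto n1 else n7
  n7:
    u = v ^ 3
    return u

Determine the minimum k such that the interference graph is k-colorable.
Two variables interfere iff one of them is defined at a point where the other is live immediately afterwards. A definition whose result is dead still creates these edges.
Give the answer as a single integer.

def/use:
  n0: def={i} ue=∅
  n1: def={c,i,v} ue=∅
  n2: def={i,u} ue=∅
  n3: def={c,v} ue=∅
  n4: def={i} ue={i}
  n5: def={c,i} ue={c,i}
  n6: def={v} ue=∅
  n7: def={u} ue={v}

Live sets:
  n0 li=∅ lo=∅
  n1 li=∅ lo={c,i,v}
  n2 li={c,v} lo={c,i,v}
  n3 li=∅ lo=∅
  n4 li={i} lo=∅
  n5 li={c,i,v} lo={v}
  n6 li=∅ lo={v}
  n7 li={v} lo=∅

Interference:
  c: {i,u,v}
  i: {c,v}
  u: {c,v}
  v: {c,i,u}

Chromatic number:
  lower bound: {c,i,v} mutually conflict ⇒ χ ≥ 3
  3-colouring: r0={c}  r1={v}  r2={i,u}
  χ = 3

Answer: 3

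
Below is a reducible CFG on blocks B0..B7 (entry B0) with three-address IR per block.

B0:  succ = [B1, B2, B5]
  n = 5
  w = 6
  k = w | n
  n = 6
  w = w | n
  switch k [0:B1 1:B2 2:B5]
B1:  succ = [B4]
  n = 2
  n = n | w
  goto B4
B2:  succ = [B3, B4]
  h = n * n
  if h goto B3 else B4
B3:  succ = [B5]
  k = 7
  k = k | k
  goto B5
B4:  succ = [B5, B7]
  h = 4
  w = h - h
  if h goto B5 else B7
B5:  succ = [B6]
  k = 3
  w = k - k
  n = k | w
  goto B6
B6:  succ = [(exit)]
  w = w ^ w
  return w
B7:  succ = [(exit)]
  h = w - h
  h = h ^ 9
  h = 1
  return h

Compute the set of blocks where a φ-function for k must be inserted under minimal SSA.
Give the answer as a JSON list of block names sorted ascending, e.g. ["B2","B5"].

Answer: ["B5"]

Derivation:
idom tree: B1←B0 B2←B0 B3←B2 B4←B0 B5←B0 B6←B5 B7←B4
Join-block Dom:
  B4: preds {B1,B2}: {B0,B1} ∩ {B0,B2} = {B0}; idom=B0
  B5: preds {B0,B3,B4}: {B0} ∩ {B0,B2,B3} ∩ {B0,B4} = {B0}; idom=B0

DF walk-up:
  B4←B1: walk B1 to B0
  B4←B2: walk B2 to B0
  B5←B0: walk · to B0
  B5←B3: walk B3→B2 to B0
  B5←B4: walk B4 to B0
  B0: DF=∅
  B1: DF={B4}
  B2: DF={B4,B5}
  B3: DF={B5}
  B4: DF={B5}
  B5: DF=∅
  B6: DF=∅
  B7: DF=∅

φ for k: defs {B0,B3,B5}
  DF⁺ = {B5}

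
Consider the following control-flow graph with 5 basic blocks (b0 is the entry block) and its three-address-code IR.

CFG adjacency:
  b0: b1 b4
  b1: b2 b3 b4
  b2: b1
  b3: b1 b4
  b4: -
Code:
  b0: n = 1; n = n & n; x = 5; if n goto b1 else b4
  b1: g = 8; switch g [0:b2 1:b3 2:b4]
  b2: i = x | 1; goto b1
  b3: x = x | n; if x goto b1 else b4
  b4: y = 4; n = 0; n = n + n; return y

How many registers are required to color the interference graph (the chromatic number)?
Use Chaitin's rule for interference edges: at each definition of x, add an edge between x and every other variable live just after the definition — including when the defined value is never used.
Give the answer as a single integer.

Per-block:
  b0: {n,x} / ∅
  b1: {g} / ∅
  b2: {i} / {x}
  b3: {x} / {n,x}
  b4: {n,y} / ∅

Backward fixpoint:
  b0: in=∅ out={n,x}
  b1: in={n,x} out={n,x}
  b2: in={n,x} out={n,x}
  b3: in={n,x} out={n,x}
  b4: in=∅ out=∅

Interfere edges:
  g: {n,x}
  i: {n,x}
  n: {g,i,x,y}
  x: {g,i,n}
  y: {n}

Chromatic number:
  {g,n,x} pairwise interfere (3-clique) ⇒ χ ≥ 3
  3-colouring: c0={n}  c1={x,y}  c2={g,i}
  χ = 3

Answer: 3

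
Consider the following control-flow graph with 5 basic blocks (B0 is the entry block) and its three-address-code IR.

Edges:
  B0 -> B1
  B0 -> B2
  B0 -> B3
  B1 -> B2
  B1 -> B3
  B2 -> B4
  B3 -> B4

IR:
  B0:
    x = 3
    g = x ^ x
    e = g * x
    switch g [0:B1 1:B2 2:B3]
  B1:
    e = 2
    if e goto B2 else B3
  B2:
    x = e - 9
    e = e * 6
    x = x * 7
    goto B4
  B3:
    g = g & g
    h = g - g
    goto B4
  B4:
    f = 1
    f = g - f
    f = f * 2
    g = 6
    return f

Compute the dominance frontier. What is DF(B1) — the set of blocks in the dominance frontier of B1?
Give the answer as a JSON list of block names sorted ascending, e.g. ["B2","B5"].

idom tree: B1←B0 B2←B0 B3←B0 B4←B0
Dom at joins:
  B2: preds {B0,B1}: {B0} ∩ {B0,B1} = {B0}; idom=B0
  B3: preds {B0,B1}: {B0} ∩ {B0,B1} = {B0}; idom=B0
  B4: preds {B2,B3}: {B0,B2} ∩ {B0,B3} = {B0}; idom=B0

DF walk-up:
  join B2 pred B0: · stop@B0
  join B2 pred B1: B1 stop@B0
  join B3 pred B0: · stop@B0
  join B3 pred B1: B1 stop@B0
  join B4 pred B2: B2 stop@B0
  join B4 pred B3: B3 stop@B0
  DF(B0)=∅
  DF(B1)={B2,B3}
  DF(B2)={B4}
  DF(B3)={B4}
  DF(B4)=∅

DF(B1) = ["B2", "B3"]

Answer: ["B2", "B3"]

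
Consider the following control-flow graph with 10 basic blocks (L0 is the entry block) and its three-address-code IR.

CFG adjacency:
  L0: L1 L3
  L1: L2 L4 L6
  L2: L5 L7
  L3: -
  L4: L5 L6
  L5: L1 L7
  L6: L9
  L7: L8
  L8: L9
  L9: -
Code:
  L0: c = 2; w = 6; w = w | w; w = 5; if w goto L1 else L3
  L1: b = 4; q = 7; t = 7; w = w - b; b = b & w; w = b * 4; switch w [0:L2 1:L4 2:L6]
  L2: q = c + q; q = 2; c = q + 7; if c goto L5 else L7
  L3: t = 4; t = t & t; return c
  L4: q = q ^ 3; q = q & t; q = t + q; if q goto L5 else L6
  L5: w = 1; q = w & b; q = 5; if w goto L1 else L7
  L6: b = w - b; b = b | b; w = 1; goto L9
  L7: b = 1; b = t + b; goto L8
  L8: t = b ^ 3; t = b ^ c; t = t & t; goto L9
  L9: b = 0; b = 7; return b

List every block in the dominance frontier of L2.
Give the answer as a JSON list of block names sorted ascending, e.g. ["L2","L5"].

Answer: ["L5", "L7"]

Working:
idom tree: L1←L0 L2←L1 L3←L0 L4←L1 L5←L1 L6←L1 L7←L1 L8←L7 L9←L1
Join-block Dom:
  L1: preds {L0,L5}: {L0} ∩ {L0,L1,L5} = {L0}; idom=L0
  L5: preds {L2,L4}: {L0,L1,L2} ∩ {L0,L1,L4} = {L0,L1}; idom=L1
  L6: preds {L1,L4}: {L0,L1} ∩ {L0,L1,L4} = {L0,L1}; idom=L1
  L7: preds {L2,L5}: {L0,L1,L2} ∩ {L0,L1,L5} = {L0,L1}; idom=L1
  L9: preds {L6,L8}: {L0,L1,L6} ∩ {L0,L1,L7,L8} = {L0,L1}; idom=L1

Frontier:
  join L1 pred L0: · stop@L0
  join L1 pred L5: L5→L1 stop@L0
  join L5 pred L2: L2 stop@L1
  join L5 pred L4: L4 stop@L1
  join L6 pred L1: · stop@L1
  join L6 pred L4: L4 stop@L1
  join L7 pred L2: L2 stop@L1
  join L7 pred L5: L5 stop@L1
  join L9 pred L6: L6 stop@L1
  join L9 pred L8: L8→L7 stop@L1
  DF(L0)=∅
  DF(L1)={L1}
  DF(L2)={L5,L7}
  DF(L3)=∅
  DF(L4)={L5,L6}
  DF(L5)={L1,L7}
  DF(L6)={L9}
  DF(L7)={L9}
  DF(L8)={L9}
  DF(L9)=∅

DF(L2) = ["L5", "L7"]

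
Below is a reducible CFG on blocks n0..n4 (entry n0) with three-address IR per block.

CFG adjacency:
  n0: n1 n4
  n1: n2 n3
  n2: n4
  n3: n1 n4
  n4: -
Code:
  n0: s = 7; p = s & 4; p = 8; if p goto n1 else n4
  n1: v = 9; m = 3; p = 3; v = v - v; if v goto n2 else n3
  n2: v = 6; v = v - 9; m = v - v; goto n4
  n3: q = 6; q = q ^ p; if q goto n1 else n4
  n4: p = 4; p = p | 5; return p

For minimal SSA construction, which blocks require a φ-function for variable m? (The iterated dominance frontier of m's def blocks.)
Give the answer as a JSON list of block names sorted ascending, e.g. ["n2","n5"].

Answer: ["n1", "n4"]

Derivation:
idom tree: n1←n0 n2←n1 n3←n1 n4←n0
Join-block Dom:
  n1: preds {n0,n3}: {n0} ∩ {n0,n1,n3} = {n0}; idom=n0
  n4: preds {n0,n2,n3}: {n0} ∩ {n0,n1,n2} ∩ {n0,n1,n3} = {n0}; idom=n0

DF walk-up:
  n1←n0: walk · to n0
  n1←n3: walk n3→n1 to n0
  n4←n0: walk · to n0
  n4←n2: walk n2→n1 to n0
  n4←n3: walk n3→n1 to n0
  DF(n0)=∅
  DF(n1)={n1,n4}
  DF(n2)={n4}
  DF(n3)={n1,n4}
  DF(n4)=∅

φ for m: defs {n1,n2}
  DF⁺ = {n1,n4}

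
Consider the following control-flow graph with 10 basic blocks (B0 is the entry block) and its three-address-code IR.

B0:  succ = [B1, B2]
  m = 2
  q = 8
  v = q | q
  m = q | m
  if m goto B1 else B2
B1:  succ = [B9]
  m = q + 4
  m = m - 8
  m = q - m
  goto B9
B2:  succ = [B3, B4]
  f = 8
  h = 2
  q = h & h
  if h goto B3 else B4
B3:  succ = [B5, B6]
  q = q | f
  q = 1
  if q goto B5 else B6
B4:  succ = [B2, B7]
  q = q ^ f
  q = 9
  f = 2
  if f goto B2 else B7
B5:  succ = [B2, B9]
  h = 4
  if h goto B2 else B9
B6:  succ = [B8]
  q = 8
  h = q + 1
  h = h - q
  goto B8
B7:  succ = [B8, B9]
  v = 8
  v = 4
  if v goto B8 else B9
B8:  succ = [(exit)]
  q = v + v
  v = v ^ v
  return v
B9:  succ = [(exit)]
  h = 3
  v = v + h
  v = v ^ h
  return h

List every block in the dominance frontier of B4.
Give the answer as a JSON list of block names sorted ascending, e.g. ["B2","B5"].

Answer: ["B2", "B8", "B9"]

Working:
idom tree: B1←B0 B2←B0 B3←B2 B4←B2 B5←B3 B6←B3 B7←B4 B8←B2 B9←B0
Dom at joins:
  B2: preds {B0,B4,B5}: {B0} ∩ {B0,B2,B4} ∩ {B0,B2,B3,B5} = {B0}; idom=B0
  B8: preds {B6,B7}: {B0,B2,B3,B6} ∩ {B0,B2,B4,B7} = {B0,B2}; idom=B2
  B9: preds {B1,B5,B7}: {B0,B1} ∩ {B0,B2,B3,B5} ∩ {B0,B2,B4,B7} = {B0}; idom=B0

DF walk-up:
  B2←B0: walk · to B0
  B2←B4: walk B4→B2 to B0
  B2←B5: walk B5→B3→B2 to B0
  B8←B6: walk B6→B3 to B2
  B8←B7: walk B7→B4 to B2
  B9←B1: walk B1 to B0
  B9←B5: walk B5→B3→B2 to B0
  B9←B7: walk B7→B4→B2 to B0
  B0 → ∅
  B1 → {B9}
  B2 → {B2,B9}
  B3 → {B2,B8,B9}
  B4 → {B2,B8,B9}
  B5 → {B2,B9}
  B6 → {B8}
  B7 → {B8,B9}
  B8 → ∅
  B9 → ∅

DF(B4) = ["B2", "B8", "B9"]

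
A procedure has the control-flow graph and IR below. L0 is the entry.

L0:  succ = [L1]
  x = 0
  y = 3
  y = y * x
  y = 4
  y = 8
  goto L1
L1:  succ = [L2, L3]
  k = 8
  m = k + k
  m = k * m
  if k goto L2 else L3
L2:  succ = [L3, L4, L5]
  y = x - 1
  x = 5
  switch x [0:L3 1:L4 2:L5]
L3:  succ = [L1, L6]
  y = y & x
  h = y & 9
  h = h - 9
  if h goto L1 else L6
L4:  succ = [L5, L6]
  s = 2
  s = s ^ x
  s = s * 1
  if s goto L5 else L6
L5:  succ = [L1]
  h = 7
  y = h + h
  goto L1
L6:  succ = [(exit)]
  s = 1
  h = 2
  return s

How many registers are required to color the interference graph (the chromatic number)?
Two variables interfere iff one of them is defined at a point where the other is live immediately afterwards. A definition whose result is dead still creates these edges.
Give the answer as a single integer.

def/use:
  L0: {x,y} / ∅
  L1: {k,m} / ∅
  L2: {x,y} / {x}
  L3: {h,y} / {x,y}
  L4: {s} / {x}
  L5: {h,y} / ∅
  L6: {h,s} / ∅

Backward fixpoint:
  live L0: ∅→{x,y}
  live L1: {x,y}→{x,y}
  live L2: {x}→{x,y}
  live L3: {x,y}→{x,y}
  live L4: {x}→{x}
  live L5: {x}→{x,y}
  live L6: ∅→∅

Interference:
  h↔{s,x,y}
  k↔{m,x,y}
  m↔{k,x,y}
  s↔{h,x}
  x↔{h,k,m,s,y}
  y↔{h,k,m,x}

Chromatic number:
  {k,m,x,y} pairwise interfere (4-clique) ⇒ χ ≥ 4
  assign h→c2 k→c2 m→c3 s→c1 x→c0 y→c1 — no edge inside a register ⇒ χ ≤ 4
  χ = 4

Answer: 4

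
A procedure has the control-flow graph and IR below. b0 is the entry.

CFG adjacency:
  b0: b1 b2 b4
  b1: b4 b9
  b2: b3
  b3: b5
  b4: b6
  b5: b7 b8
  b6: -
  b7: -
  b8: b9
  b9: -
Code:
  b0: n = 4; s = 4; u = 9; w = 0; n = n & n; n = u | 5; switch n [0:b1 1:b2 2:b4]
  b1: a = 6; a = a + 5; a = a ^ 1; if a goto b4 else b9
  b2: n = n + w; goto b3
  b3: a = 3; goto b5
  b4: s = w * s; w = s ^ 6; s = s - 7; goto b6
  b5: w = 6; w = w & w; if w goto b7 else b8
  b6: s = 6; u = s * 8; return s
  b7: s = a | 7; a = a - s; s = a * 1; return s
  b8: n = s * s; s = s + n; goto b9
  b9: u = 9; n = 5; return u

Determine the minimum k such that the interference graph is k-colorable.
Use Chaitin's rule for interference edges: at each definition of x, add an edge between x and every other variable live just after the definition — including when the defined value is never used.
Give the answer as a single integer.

Answer: 4

Analysis:
Per-block:
  b0: def={n,s,u,w} ue=∅
  b1: def={a} ue=∅
  b2: def={n} ue={n,w}
  b3: def={a} ue=∅
  b4: def={s,w} ue={s,w}
  b5: def={w} ue=∅
  b6: def={s,u} ue=∅
  b7: def={a,s} ue={a}
  b8: def={n,s} ue={s}
  b9: def={n,u} ue=∅

Backward fixpoint:
  live b0: ∅→{n,s,w}
  live b1: {s,w}→{s,w}
  live b2: {n,s,w}→{s}
  live b3: {s}→{a,s}
  live b4: {s,w}→∅
  live b5: {a,s}→{a,s}
  live b6: ∅→∅
  live b7: {a}→∅
  live b8: {s}→∅
  live b9: ∅→∅

Conflict graph:
  a: {s,w}
  n: {s,u,w}
  s: {a,n,u,w}
  u: {n,s,w}
  w: {a,n,s,u}

Chromatic number:
  clique {n,s,u,w} ⇒ need ≥ 4
  assign a→c2 n→c2 s→c0 u→c3 w→c1 — no edge inside a register ⇒ χ ≤ 4
  χ = 4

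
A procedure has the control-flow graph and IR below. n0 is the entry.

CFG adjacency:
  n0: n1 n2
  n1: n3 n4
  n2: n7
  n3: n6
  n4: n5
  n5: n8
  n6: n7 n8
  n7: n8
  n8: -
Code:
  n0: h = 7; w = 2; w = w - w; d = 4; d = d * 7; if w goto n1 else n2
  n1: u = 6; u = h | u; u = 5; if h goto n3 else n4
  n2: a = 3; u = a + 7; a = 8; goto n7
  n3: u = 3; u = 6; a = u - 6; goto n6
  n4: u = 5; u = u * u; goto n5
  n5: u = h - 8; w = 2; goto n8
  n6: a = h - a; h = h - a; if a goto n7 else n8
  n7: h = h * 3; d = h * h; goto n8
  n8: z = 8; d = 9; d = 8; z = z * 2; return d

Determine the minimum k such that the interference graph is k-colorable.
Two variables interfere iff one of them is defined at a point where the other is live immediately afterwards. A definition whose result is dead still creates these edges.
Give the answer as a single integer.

def/use:
  n0: def={d,h,w} ue=∅
  n1: def={u} ue={h}
  n2: def={a,u} ue=∅
  n3: def={a,u} ue=∅
  n4: def={u} ue=∅
  n5: def={u,w} ue={h}
  n6: def={a,h} ue={a,h}
  n7: def={d,h} ue={h}
  n8: def={d,z} ue=∅

Live sets:
  live n0: ∅→{h}
  live n1: {h}→{h}
  live n2: {h}→{h}
  live n3: {h}→{a,h}
  live n4: {h}→{h}
  live n5: {h}→∅
  live n6: {a,h}→{h}
  live n7: {h}→∅
  live n8: ∅→∅

Interference:
  a: {h}
  d: {h,w,z}
  h: {a,d,u,w}
  u: {h}
  w: {d,h}
  z: {d}

Chromatic number:
  clique {d,h,w} ⇒ need ≥ 3
  assign a→R1 d→R1 h→R0 u→R1 w→R2 z→R0 — no edge inside a register ⇒ χ ≤ 3
  χ = 3

Answer: 3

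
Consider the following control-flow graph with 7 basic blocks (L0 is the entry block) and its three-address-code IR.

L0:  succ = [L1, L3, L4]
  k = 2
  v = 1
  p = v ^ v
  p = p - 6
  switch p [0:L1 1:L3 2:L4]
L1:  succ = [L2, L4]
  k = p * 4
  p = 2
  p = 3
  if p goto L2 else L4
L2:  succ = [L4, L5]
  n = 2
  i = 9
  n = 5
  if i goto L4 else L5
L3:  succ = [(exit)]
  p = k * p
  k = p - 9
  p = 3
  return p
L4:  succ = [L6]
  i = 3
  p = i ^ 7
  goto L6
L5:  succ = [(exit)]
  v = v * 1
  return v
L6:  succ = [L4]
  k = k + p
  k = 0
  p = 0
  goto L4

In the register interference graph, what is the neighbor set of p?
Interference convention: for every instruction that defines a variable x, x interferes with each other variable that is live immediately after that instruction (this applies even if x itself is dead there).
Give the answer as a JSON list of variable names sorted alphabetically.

Per-block:
  L0: def={k,p,v} ue=∅
  L1: def={k,p} ue={p}
  L2: def={i,n} ue=∅
  L3: def={k,p} ue={k,p}
  L4: def={i,p} ue=∅
  L5: def={v} ue={v}
  L6: def={k,p} ue={k,p}

Live sets:
  L0 li=∅ lo={k,p,v}
  L1 li={p,v} lo={k,v}
  L2 li={k,v} lo={k,v}
  L3 li={k,p} lo=∅
  L4 li={k} lo={k,p}
  L5 li={v} lo=∅
  L6 li={k,p} lo={k}

Interference:
  i — {k,n,v}
  k — {i,n,p,v}
  n — {i,k,v}
  p — {k,v}
  v — {i,k,n,p}

N(p) = ["k", "v"]

Answer: ["k", "v"]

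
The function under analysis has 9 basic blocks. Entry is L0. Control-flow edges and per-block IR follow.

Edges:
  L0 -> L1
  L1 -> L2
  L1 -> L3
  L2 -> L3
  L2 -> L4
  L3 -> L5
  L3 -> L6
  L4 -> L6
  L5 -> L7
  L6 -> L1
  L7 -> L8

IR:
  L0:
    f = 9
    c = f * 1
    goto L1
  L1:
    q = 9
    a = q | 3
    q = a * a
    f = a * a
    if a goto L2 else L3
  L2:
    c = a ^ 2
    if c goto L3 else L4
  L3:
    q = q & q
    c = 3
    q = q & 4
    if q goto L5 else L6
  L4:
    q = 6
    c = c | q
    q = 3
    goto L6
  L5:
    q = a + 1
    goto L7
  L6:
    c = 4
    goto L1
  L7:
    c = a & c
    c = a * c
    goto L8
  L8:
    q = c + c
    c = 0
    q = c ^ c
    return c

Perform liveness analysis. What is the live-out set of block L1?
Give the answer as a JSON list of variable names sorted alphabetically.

Answer: ["a", "q"]

Working:
Block summaries:
  L0: def={c,f} ue=∅
  L1: def={a,f,q} ue=∅
  L2: def={c} ue={a}
  L3: def={c,q} ue={q}
  L4: def={c,q} ue={c}
  L5: def={q} ue={a}
  L6: def={c} ue=∅
  L7: def={c} ue={a,c}
  L8: def={c,q} ue={c}

Live sets:
  L0 li=∅ lo=∅
  L1 li=∅ lo={a,q}
  L2 li={a,q} lo={a,c,q}
  L3 li={a,q} lo={a,c}
  L4 li={c} lo=∅
  L5 li={a,c} lo={a,c}
  L6 li=∅ lo=∅
  L7 li={a,c} lo={c}
  L8 li={c} lo=∅

live-out(L1) = ["a", "q"]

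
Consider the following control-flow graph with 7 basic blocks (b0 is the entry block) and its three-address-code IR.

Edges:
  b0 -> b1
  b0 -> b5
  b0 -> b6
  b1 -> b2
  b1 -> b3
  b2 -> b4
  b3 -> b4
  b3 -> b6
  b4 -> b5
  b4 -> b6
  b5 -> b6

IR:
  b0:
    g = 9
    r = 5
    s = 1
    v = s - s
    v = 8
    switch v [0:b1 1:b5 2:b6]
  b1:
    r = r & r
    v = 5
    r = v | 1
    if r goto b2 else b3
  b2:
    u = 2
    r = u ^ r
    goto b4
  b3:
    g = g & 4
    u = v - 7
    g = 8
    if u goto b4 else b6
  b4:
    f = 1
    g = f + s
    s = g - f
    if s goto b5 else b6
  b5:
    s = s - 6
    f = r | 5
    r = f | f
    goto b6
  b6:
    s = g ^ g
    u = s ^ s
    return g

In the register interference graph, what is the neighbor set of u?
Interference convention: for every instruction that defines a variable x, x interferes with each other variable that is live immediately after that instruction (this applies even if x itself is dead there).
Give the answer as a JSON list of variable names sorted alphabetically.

Answer: ["g", "r", "s"]

Analysis:
def/use:
  b0: def={g,r,s,v} ue=∅
  b1: def={r,v} ue={r}
  b2: def={r,u} ue={r}
  b3: def={g,u} ue={g,v}
  b4: def={f,g,s} ue={s}
  b5: def={f,r,s} ue={r,s}
  b6: def={s,u} ue={g}

Liveness:
  b0 li=∅ lo={g,r,s}
  b1 li={g,r,s} lo={g,r,s,v}
  b2 li={r,s} lo={r,s}
  b3 li={g,r,s,v} lo={g,r,s}
  b4 li={r,s} lo={g,r,s}
  b5 li={g,r,s} lo={g}
  b6 li={g} lo=∅

Interference:
  f — {g,r,s}
  g — {f,r,s,u,v}
  r — {f,g,s,u,v}
  s — {f,g,r,u,v}
  u — {g,r,s}
  v — {g,r,s}

N(u) = ["g", "r", "s"]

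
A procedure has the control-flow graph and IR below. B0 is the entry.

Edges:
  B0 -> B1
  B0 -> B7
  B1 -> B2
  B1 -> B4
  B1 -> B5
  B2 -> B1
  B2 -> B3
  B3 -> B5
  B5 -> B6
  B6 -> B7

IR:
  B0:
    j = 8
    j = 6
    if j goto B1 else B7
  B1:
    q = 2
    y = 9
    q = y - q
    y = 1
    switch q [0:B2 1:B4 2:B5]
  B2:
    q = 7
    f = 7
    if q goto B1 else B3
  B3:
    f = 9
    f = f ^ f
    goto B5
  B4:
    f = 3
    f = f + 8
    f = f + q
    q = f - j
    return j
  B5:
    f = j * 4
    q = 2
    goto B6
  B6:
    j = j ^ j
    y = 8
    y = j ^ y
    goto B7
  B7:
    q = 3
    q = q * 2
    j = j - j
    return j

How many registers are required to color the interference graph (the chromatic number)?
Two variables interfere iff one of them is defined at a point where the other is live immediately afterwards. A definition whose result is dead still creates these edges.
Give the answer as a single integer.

Answer: 3

Derivation:
Per-block:
  B0 def {j} use ∅
  B1 def {q,y} use ∅
  B2 def {f,q} use ∅
  B3 def {f} use ∅
  B4 def {f,q} use {j,q}
  B5 def {f,q} use {j}
  B6 def {j,y} use {j}
  B7 def {j,q} use {j}

Backward fixpoint:
  live B0: ∅→{j}
  live B1: {j}→{j,q}
  live B2: {j}→{j}
  live B3: {j}→{j}
  live B4: {j,q}→∅
  live B5: {j}→{j}
  live B6: {j}→{j}
  live B7: {j}→∅

Interfere edges:
  f: {j,q}
  j: {f,q,y}
  q: {f,j,y}
  y: {j,q}

Chromatic number:
  lower bound: {f,j,q} mutually conflict ⇒ χ ≥ 3
  3-colouring: R0={j}  R1={q}  R2={f,y}
  χ = 3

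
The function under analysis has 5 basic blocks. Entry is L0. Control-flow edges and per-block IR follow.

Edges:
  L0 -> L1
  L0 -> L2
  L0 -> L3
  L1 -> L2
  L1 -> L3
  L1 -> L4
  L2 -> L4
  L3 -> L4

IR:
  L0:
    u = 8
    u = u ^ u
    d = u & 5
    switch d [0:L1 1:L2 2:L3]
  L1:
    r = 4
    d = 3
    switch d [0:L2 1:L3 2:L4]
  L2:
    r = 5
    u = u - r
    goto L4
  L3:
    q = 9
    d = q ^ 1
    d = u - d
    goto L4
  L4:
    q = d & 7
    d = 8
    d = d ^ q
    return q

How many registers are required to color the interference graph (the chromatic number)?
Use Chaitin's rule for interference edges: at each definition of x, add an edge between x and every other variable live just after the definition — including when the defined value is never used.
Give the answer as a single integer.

Answer: 3

Derivation:
Block summaries:
  L0: {d,u} / ∅
  L1: {d,r} / ∅
  L2: {r,u} / {u}
  L3: {d,q} / {u}
  L4: {d,q} / {d}

Live sets:
  L0 li=∅ lo={d,u}
  L1 li={u} lo={d,u}
  L2 li={d,u} lo={d}
  L3 li={u} lo={d}
  L4 li={d} lo=∅

Interference:
  d — {q,r,u}
  q — {d,u}
  r — {d,u}
  u — {d,q,r}

Registers:
  {d,q,u} pairwise interfere (3-clique) ⇒ χ ≥ 3
  assign d→r0 q→r2 r→r2 u→r1 — no edge inside a register ⇒ χ ≤ 3
  χ = 3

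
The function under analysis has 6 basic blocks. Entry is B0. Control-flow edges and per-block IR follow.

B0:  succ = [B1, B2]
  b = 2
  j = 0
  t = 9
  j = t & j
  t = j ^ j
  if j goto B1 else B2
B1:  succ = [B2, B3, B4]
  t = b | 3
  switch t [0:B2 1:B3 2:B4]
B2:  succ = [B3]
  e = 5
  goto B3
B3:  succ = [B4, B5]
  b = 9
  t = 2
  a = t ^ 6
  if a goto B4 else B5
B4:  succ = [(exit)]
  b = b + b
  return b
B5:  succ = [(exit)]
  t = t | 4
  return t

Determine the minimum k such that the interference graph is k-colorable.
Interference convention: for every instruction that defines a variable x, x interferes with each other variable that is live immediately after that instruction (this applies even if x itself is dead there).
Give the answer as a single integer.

def/use:
  B0: {b,j,t} / ∅
  B1: {t} / {b}
  B2: {e} / ∅
  B3: {a,b,t} / ∅
  B4: {b} / {b}
  B5: {t} / {t}

Backward fixpoint:
  B0: in=∅ out={b}
  B1: in={b} out={b}
  B2: in=∅ out=∅
  B3: in=∅ out={b,t}
  B4: in={b} out=∅
  B5: in={t} out=∅

Interfere edges:
  a↔{b,t}
  b↔{a,j,t}
  e↔∅
  j↔{b,t}
  t↔{a,b,j}

Colouring:
  clique {a,b,t} ⇒ need ≥ 3
  assign a→R2 b→R0 e→R0 j→R2 t→R1 — no edge inside a register ⇒ χ ≤ 3
  χ = 3

Answer: 3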